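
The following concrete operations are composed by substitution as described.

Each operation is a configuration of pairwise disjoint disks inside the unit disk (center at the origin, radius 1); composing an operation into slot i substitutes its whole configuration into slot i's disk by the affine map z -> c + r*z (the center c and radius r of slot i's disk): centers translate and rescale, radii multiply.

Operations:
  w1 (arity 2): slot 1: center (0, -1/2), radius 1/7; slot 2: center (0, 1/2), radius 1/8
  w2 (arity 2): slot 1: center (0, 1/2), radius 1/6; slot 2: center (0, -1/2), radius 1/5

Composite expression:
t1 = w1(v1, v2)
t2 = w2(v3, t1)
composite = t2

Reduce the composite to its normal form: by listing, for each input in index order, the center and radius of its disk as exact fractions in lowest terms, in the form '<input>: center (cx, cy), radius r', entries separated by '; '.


v1: center (0, -3/5), radius 1/35; v2: center (0, -2/5), radius 1/40; v3: center (0, 1/2), radius 1/6

Only the slot chain above each v matters under w2; compose those maps.
v3: after 1 affine step, its disk has center (0, 1/2), radius 1/6
v1: after 2 affine steps, its disk has center (0, -3/5), radius 1/35
v2: after 2 affine steps, its disk has center (0, -2/5), radius 1/40


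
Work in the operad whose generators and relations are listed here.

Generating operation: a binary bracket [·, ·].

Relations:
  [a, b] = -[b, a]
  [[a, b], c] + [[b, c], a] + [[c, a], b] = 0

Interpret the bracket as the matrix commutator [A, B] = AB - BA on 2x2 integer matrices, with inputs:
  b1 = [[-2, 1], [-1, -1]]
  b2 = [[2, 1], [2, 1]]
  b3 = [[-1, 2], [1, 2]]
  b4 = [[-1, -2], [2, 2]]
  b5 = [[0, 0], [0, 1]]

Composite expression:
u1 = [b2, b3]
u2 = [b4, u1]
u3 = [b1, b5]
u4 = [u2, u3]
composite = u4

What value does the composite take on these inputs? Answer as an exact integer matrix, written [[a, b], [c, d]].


[[6, 8], [-8, -6]]


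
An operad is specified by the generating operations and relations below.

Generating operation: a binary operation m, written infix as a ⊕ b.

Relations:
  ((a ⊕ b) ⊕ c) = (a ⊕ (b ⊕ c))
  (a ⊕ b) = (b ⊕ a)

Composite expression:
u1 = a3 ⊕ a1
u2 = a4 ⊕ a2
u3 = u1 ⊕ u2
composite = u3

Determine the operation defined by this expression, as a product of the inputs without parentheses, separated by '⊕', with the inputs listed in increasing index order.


Any arrangement under m is one operation, so sort the a-inputs.
(a3 ⊕ a1) flattens to a3 ⊕ a1
(a4 ⊕ a2) flattens to a4 ⊕ a2
((a3 ⊕ a1) ⊕ (a4 ⊕ a2)) flattens to a3 ⊕ a1 ⊕ a4 ⊕ a2
rearranged into index order: a1 ⊕ a2 ⊕ a3 ⊕ a4

a1 ⊕ a2 ⊕ a3 ⊕ a4


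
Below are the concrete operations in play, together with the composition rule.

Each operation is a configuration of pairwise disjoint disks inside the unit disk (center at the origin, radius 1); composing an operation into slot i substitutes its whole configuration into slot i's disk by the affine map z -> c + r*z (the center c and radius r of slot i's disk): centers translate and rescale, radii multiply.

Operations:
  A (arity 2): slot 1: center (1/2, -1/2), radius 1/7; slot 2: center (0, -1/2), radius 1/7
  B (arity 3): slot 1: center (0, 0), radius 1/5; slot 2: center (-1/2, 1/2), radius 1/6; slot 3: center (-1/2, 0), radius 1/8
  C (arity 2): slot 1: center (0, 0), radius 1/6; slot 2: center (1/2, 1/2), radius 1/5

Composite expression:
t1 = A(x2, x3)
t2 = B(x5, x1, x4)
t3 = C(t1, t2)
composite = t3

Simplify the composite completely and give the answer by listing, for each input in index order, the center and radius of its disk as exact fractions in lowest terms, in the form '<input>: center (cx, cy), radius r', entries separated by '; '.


x1: center (2/5, 3/5), radius 1/30; x2: center (1/12, -1/12), radius 1/42; x3: center (0, -1/12), radius 1/42; x4: center (2/5, 1/2), radius 1/40; x5: center (1/2, 1/2), radius 1/25

Nesting under C composes maps z -> c + r*z down each x-path.
input x2: composing its 2 substitution steps yields center (1/12, -1/12), radius 1/42
input x3: composing its 2 substitution steps yields center (0, -1/12), radius 1/42
input x5: composing its 2 substitution steps yields center (1/2, 1/2), radius 1/25
input x1: composing its 2 substitution steps yields center (2/5, 3/5), radius 1/30
input x4: composing its 2 substitution steps yields center (2/5, 1/2), radius 1/40


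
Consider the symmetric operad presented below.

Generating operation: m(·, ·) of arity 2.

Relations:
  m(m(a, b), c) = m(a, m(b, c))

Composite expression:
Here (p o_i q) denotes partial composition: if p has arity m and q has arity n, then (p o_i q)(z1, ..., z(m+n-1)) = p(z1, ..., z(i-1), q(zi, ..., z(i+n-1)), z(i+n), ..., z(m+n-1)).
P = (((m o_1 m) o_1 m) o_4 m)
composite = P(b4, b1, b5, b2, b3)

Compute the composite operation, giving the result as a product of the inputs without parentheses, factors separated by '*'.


b4 * b1 * b5 * b2 * b3

Under associativity of m, the answer is the b's in reading order.
m(b4, b1) spells out as b4 * b1
m(m(b4, b1), b5) spells out as b4 * b1 * b5
m(b2, b3) spells out as b2 * b3
m(m(m(b4, b1), b5), m(b2, b3)) spells out as b4 * b1 * b5 * b2 * b3


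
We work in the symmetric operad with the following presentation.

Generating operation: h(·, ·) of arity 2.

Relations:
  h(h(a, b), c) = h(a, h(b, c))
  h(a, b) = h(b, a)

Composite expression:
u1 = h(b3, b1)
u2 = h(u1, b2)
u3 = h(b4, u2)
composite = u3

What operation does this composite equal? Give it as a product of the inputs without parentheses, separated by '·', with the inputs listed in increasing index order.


b1 · b2 · b3 · b4

With h associative and commutative, the b-input set is all that matters.
h(b3, b1) linearizes to b3 · b1
h(h(b3, b1), b2) linearizes to b3 · b1 · b2
h(b4, h(h(b3, b1), b2)) linearizes to b4 · b3 · b1 · b2
putting the inputs in ascending order: b1 · b2 · b3 · b4


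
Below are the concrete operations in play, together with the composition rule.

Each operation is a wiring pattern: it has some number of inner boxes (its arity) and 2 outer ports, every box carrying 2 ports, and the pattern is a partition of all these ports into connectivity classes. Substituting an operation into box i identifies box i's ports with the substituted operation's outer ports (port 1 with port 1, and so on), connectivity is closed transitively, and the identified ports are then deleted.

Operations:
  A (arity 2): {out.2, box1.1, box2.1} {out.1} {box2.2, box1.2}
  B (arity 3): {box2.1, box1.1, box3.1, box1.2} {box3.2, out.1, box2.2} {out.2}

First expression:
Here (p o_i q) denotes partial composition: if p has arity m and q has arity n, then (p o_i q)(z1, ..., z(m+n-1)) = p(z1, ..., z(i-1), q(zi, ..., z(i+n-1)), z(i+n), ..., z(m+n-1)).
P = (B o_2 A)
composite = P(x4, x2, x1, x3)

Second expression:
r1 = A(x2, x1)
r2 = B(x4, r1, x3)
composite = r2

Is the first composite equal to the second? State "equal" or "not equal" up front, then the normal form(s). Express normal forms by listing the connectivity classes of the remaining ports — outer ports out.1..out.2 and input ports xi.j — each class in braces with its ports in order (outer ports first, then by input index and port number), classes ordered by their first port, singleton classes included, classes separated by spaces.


equal; the common form is {out.1, x1.1, x2.1, x3.2} {out.2} {x1.2, x2.2} {x3.1, x4.1, x4.2}

Normal form of the first expression: {out.1, x1.1, x2.1, x3.2} {out.2} {x1.2, x2.2} {x3.1, x4.1, x4.2}
Normal form of the second expression: {out.1, x1.1, x2.1, x3.2} {out.2} {x1.2, x2.2} {x3.1, x4.1, x4.2}
Same normal form: equal.


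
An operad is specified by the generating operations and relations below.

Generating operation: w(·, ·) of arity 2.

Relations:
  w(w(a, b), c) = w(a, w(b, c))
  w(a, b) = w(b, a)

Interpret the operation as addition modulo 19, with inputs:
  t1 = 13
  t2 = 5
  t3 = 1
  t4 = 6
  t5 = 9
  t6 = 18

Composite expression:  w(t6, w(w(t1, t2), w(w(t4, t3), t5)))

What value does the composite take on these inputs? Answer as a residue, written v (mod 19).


14 (mod 19)


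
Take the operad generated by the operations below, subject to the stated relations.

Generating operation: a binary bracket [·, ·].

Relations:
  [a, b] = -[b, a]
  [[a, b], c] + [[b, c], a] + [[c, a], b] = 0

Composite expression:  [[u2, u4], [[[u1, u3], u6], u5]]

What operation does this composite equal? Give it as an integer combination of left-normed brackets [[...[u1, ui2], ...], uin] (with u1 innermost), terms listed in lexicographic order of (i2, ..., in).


Antisymmetry and Jacobi reduce to u1-anchored left-normed brackets.
Composite bracket: [[u2, u4], [[[u1, u3], u6], u5]]
Full expansion: 32 signed words from ab - ba (2^5 = 32).
Collect the words opening with u1:
  from u1u3u6u5u2u4, sign -1: term -[[[[[u1, u3], u6], u5], u2], u4]
  from u1u3u6u5u4u2, sign +1: term +[[[[[u1, u3], u6], u5], u4], u2]

-[[[[[u1, u3], u6], u5], u2], u4] + [[[[[u1, u3], u6], u5], u4], u2]


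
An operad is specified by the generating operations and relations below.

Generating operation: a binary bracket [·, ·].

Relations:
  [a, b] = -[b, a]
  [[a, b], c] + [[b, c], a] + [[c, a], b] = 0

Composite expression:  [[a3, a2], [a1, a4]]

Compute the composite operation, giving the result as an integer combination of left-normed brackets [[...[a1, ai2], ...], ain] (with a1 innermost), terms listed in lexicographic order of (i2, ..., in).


[[[a1, a4], a2], a3] - [[[a1, a4], a3], a2]


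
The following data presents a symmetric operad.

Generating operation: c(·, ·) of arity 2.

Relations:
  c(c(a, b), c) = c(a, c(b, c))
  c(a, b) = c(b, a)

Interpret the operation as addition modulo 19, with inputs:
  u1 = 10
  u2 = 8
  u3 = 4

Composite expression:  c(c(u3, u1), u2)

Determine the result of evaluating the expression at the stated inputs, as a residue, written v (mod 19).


3 (mod 19)


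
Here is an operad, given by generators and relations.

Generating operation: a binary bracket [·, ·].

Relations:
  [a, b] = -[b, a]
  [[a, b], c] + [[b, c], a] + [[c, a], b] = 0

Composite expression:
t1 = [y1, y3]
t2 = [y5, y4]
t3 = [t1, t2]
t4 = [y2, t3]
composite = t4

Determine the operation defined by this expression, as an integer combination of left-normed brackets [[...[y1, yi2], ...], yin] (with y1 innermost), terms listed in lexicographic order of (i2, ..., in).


[[[[y1, y3], y4], y5], y2] - [[[[y1, y3], y5], y4], y2]

A multilinear Lie element is pinned by y1-initial words (y1 innermost).
Composite bracket: [y2, [[y1, y3], [y5, y4]]]
Each bracket splits as ab - ba, giving 16 signed words (2^4 = 16).
Keep just the words that open with y1:
  the word y1y3y4y5y2 carries sign +1 and contributes +[[[[y1, y3], y4], y5], y2]
  the word y1y3y5y4y2 carries sign -1 and contributes -[[[[y1, y3], y5], y4], y2]


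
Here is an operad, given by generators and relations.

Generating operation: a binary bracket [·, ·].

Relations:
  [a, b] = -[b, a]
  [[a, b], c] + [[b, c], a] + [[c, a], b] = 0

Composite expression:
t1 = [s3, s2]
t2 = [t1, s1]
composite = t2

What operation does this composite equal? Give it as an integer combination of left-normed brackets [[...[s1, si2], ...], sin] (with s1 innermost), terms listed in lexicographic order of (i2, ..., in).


[[s1, s2], s3] - [[s1, s3], s2]

Antisymmetry and Jacobi reduce to s1-anchored left-normed brackets.
Composite bracket: [[s3, s2], s1]
Expanding via [a, b] = ab - ba: 4 signed words (2^2 = 4).
Keep just the words that open with s1:
  word s1s2s3 has sign +1, contributing +[[s1, s2], s3]
  word s1s3s2 has sign -1, contributing -[[s1, s3], s2]


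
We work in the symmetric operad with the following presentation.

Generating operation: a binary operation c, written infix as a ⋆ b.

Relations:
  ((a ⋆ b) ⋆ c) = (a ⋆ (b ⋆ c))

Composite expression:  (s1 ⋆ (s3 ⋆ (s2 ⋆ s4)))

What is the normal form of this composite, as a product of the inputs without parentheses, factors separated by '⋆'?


s1 ⋆ s3 ⋆ s2 ⋆ s4

Associativity of c dissolves the nesting; only the s-input order survives.
(s2 ⋆ s4) collapses to s2 ⋆ s4
(s3 ⋆ (s2 ⋆ s4)) collapses to s3 ⋆ s2 ⋆ s4
(s1 ⋆ (s3 ⋆ (s2 ⋆ s4))) collapses to s1 ⋆ s3 ⋆ s2 ⋆ s4


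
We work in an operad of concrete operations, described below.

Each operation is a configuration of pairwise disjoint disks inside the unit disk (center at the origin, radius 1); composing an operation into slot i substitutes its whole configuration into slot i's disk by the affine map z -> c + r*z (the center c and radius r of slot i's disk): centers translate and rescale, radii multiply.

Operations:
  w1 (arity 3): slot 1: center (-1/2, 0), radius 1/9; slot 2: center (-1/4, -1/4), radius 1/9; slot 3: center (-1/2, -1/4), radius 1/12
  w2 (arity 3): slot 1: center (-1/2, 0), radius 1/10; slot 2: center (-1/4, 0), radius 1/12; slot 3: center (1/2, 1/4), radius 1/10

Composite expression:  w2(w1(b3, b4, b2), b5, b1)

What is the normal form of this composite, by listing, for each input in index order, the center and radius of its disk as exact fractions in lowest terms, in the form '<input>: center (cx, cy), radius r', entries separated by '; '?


Affine substitution under w2: radii multiply and b-centers shift.
b3: after 2 affine steps, its disk has center (-11/20, 0), radius 1/90
b4: after 2 affine steps, its disk has center (-21/40, -1/40), radius 1/90
b2: after 2 affine steps, its disk has center (-11/20, -1/40), radius 1/120
b5: after 1 affine step, its disk has center (-1/4, 0), radius 1/12
b1: after 1 affine step, its disk has center (1/2, 1/4), radius 1/10

b1: center (1/2, 1/4), radius 1/10; b2: center (-11/20, -1/40), radius 1/120; b3: center (-11/20, 0), radius 1/90; b4: center (-21/40, -1/40), radius 1/90; b5: center (-1/4, 0), radius 1/12


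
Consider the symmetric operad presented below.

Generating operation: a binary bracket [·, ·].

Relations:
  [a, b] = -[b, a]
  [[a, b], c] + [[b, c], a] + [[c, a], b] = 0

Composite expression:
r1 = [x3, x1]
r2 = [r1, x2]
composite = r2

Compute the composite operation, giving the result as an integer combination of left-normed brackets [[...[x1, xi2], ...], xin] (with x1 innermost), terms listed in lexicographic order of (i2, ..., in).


-[[x1, x3], x2]

A multilinear Lie element is pinned by x1-initial words (x1 innermost).
Composite bracket: [[x3, x1], x2]
Under [a, b] = ab - ba we get 4 signed associative words (2^2 = 4).
Keep just the words that open with x1:
  x1x3x2 appears with sign -1, giving the term -[[x1, x3], x2]


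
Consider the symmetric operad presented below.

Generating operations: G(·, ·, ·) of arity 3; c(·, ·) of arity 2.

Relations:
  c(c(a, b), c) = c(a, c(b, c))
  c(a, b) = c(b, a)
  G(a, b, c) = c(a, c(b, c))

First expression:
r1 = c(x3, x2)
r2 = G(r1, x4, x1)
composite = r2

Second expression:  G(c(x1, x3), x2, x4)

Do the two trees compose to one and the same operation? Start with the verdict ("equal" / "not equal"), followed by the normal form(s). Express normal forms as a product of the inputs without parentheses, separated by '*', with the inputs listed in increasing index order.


equal: each reduces to x1 * x2 * x3 * x4

In normal form, the first expression is x1 * x2 * x3 * x4
In normal form, the second expression is x1 * x2 * x3 * x4
The normal forms match — equal.


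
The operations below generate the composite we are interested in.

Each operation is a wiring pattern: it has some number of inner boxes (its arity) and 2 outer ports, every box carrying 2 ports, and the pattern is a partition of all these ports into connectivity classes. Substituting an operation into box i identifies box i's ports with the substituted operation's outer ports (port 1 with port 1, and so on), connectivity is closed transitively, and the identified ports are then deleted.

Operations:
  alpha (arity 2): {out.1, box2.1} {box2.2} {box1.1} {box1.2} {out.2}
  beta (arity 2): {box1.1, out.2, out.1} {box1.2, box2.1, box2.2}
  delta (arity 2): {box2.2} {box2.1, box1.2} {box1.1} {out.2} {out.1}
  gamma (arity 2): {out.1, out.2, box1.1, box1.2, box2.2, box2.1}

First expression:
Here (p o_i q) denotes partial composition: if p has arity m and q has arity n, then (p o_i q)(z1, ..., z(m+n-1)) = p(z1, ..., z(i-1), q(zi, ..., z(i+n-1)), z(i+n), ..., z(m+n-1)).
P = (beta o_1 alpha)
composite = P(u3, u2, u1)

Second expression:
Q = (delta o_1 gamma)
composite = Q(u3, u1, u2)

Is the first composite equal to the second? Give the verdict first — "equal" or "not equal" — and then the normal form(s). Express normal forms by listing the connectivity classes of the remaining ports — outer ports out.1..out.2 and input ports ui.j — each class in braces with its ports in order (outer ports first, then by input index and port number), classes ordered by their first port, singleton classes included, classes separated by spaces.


not equal: they reduce to {out.1, out.2, u2.1} {u1.1, u1.2} {u2.2} {u3.1} {u3.2} and {out.1} {out.2} {u1.1, u1.2, u2.1, u3.1, u3.2} {u2.2}

The first expression, normalized: {out.1, out.2, u2.1} {u1.1, u1.2} {u2.2} {u3.1} {u3.2}
The second expression, normalized: {out.1} {out.2} {u1.1, u1.2, u2.1, u3.1, u3.2} {u2.2}
The forms do not match — not equal.


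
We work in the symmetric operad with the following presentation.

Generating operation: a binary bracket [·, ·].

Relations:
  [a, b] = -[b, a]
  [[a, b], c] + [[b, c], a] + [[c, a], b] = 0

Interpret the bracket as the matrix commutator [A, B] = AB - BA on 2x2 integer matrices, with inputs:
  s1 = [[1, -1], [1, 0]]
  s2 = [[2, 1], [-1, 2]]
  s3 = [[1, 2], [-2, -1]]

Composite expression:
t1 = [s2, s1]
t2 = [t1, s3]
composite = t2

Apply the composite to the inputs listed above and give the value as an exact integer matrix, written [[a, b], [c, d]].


[[4, 2], [-2, -4]]


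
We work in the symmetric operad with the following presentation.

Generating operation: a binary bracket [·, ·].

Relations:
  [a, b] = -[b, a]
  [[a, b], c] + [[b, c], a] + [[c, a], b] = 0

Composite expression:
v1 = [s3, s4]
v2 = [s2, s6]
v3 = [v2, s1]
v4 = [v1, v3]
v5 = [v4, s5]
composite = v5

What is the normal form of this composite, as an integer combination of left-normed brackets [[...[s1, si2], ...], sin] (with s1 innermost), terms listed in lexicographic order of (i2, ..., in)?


Left-normed coefficients sit on the s1-initial expansion words.
Composite bracket: [[[s3, s4], [[s2, s6], s1]], s5]
The bracket unfolds into 32 signed words via [a, b] = ab - ba (2^5 = 32).
Words beginning with s1 determine it all:
  word s1s2s6s3s4s5 has sign +1, contributing +[[[[[s1, s2], s6], s3], s4], s5]
  word s1s2s6s4s3s5 has sign -1, contributing -[[[[[s1, s2], s6], s4], s3], s5]
  word s1s6s2s3s4s5 has sign -1, contributing -[[[[[s1, s6], s2], s3], s4], s5]
  word s1s6s2s4s3s5 has sign +1, contributing +[[[[[s1, s6], s2], s4], s3], s5]

[[[[[s1, s2], s6], s3], s4], s5] - [[[[[s1, s2], s6], s4], s3], s5] - [[[[[s1, s6], s2], s3], s4], s5] + [[[[[s1, s6], s2], s4], s3], s5]


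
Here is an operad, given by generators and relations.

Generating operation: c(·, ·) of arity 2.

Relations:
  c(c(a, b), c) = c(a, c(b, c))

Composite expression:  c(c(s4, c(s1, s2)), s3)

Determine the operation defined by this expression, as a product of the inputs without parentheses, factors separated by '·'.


The c-tree's shape is irrelevant; the s-reading-order decides.
c(s1, s2) reduces to s1 · s2
c(s4, c(s1, s2)) reduces to s4 · s1 · s2
c(c(s4, c(s1, s2)), s3) reduces to s4 · s1 · s2 · s3

s4 · s1 · s2 · s3


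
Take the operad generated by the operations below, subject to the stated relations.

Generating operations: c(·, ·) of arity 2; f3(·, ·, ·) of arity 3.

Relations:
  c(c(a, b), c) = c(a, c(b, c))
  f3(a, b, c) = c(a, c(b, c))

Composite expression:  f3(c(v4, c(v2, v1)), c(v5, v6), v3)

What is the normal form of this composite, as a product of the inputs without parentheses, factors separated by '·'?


v4 · v2 · v1 · v5 · v6 · v3

All parenthesizations of f3 agree; list the v-inputs left to right.
c(v2, v1) unparenthesizes to v2 · v1
c(v4, c(v2, v1)) unparenthesizes to v4 · v2 · v1
c(v5, v6) unparenthesizes to v5 · v6
f3(c(v4, c(v2, v1)), c(v5, v6), v3) unparenthesizes to v4 · v2 · v1 · v5 · v6 · v3


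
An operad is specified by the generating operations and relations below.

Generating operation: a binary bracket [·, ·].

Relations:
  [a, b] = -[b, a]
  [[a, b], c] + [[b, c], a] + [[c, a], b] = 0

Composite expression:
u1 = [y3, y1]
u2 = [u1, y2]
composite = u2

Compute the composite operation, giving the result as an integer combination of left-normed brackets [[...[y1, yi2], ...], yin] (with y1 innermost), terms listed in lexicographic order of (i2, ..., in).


-[[y1, y3], y2]

Antisymmetry and Jacobi reduce to y1-anchored left-normed brackets.
Composite bracket: [[y3, y1], y2]
The bracket unfolds into 4 signed words via [a, b] = ab - ba (2^2 = 4).
Collect the words opening with y1:
  y1y3y2 (sign -1) contributes -[[y1, y3], y2]


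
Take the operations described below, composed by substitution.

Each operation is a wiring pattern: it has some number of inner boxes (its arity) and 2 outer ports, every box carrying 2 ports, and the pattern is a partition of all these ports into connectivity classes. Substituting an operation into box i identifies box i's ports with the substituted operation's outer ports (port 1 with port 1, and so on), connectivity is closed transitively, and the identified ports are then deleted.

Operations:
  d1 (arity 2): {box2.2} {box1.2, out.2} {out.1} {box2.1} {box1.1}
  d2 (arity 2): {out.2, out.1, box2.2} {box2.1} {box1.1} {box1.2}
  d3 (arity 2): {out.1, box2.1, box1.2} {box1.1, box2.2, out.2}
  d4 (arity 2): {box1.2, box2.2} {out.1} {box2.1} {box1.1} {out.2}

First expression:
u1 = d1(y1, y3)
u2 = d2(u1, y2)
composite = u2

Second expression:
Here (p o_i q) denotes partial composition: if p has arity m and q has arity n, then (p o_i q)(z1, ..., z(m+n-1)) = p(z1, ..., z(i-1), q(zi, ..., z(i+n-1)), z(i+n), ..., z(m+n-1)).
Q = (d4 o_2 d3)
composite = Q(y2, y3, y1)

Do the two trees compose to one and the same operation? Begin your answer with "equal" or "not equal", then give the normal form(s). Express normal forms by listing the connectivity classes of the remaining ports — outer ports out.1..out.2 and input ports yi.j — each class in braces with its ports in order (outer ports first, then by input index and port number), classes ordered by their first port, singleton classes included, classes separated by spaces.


not equal — first {out.1, out.2, y2.2} {y1.1} {y1.2} {y2.1} {y3.1} {y3.2}, second {out.1} {out.2} {y1.1, y3.2} {y1.2, y2.2, y3.1} {y2.1}


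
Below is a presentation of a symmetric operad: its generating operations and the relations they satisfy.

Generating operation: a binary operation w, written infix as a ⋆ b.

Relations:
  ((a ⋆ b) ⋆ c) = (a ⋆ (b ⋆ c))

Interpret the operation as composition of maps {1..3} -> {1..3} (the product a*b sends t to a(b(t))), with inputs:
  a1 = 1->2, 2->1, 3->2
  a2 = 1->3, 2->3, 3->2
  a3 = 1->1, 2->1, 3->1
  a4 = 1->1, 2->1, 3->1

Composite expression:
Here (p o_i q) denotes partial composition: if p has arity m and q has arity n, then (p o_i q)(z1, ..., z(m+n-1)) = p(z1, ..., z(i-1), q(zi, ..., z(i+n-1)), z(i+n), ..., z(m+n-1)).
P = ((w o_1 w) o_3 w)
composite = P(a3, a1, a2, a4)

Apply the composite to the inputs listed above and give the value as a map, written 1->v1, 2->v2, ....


1->1, 2->1, 3->1


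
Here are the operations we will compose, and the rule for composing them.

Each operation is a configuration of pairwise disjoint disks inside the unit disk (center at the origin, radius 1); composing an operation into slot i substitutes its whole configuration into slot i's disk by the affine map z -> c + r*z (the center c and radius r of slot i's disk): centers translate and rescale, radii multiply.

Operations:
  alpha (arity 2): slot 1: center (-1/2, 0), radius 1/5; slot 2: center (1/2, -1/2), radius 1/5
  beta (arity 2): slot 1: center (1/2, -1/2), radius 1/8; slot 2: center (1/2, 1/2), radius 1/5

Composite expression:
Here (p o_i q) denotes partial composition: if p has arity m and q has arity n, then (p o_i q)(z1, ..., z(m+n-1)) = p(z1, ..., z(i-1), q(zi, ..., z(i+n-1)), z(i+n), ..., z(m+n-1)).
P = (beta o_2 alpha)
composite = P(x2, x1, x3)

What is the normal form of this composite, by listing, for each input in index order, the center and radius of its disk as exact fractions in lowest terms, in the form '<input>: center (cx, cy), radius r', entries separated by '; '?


x1: center (2/5, 1/2), radius 1/25; x2: center (1/2, -1/2), radius 1/8; x3: center (3/5, 2/5), radius 1/25


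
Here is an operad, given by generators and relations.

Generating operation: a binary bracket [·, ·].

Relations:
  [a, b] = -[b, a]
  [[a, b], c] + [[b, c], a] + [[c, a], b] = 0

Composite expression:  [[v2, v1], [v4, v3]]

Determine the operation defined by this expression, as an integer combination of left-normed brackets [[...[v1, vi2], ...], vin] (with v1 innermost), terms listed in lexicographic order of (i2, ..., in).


[[[v1, v2], v3], v4] - [[[v1, v2], v4], v3]

In the tensor algebra, words opening v1 carry the v1-anchored form.
Composite bracket: [[v2, v1], [v4, v3]]
Expanding via [a, b] = ab - ba: 8 signed words (2^3 = 8).
Only words starting with v1 matter:
  sign of v1v2v3v4 is +1, so it contributes +[[[v1, v2], v3], v4]
  sign of v1v2v4v3 is -1, so it contributes -[[[v1, v2], v4], v3]


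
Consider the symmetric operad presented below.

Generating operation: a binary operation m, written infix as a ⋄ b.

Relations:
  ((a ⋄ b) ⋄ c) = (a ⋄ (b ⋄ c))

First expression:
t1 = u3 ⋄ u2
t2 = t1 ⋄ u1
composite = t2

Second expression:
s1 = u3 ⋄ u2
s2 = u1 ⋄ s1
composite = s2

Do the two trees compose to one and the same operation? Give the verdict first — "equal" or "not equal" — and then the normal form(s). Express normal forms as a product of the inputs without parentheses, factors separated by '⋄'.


not equal: they reduce to u3 ⋄ u2 ⋄ u1 and u1 ⋄ u3 ⋄ u2


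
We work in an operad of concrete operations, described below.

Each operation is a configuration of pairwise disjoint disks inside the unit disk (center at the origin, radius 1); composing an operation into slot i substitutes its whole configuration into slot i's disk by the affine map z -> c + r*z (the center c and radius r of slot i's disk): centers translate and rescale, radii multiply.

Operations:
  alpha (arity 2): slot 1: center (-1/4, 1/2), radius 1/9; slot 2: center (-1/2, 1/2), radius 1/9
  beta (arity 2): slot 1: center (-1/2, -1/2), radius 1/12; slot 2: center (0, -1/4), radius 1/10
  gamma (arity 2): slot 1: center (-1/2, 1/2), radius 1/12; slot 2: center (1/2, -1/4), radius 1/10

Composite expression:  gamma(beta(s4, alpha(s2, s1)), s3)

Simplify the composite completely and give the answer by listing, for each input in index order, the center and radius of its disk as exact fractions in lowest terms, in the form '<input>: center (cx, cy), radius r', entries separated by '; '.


Only the slot chain above each s matters under gamma; compose those maps.
s4: after 2 affine steps, its disk has center (-13/24, 11/24), radius 1/144
s2: after 3 affine steps, its disk has center (-241/480, 29/60), radius 1/1080
s1: after 3 affine steps, its disk has center (-121/240, 29/60), radius 1/1080
s3: after 1 affine step, its disk has center (1/2, -1/4), radius 1/10

s1: center (-121/240, 29/60), radius 1/1080; s2: center (-241/480, 29/60), radius 1/1080; s3: center (1/2, -1/4), radius 1/10; s4: center (-13/24, 11/24), radius 1/144


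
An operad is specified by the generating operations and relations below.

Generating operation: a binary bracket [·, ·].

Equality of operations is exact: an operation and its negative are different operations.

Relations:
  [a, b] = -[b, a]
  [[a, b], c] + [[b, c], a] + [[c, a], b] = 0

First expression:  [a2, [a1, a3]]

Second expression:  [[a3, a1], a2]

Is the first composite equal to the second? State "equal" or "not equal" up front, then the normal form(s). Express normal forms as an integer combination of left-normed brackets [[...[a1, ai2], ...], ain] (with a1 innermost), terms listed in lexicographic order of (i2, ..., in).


equal: each reduces to -[[a1, a3], a2]


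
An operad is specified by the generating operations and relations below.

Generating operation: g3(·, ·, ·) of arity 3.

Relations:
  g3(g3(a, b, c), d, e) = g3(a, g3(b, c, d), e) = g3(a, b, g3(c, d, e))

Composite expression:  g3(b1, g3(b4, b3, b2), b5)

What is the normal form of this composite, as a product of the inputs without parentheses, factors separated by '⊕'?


The g3-tree's shape is irrelevant; the b-reading-order decides.
g3(b4, b3, b2) collapses to b4 ⊕ b3 ⊕ b2
g3(b1, g3(b4, b3, b2), b5) collapses to b1 ⊕ b4 ⊕ b3 ⊕ b2 ⊕ b5

b1 ⊕ b4 ⊕ b3 ⊕ b2 ⊕ b5


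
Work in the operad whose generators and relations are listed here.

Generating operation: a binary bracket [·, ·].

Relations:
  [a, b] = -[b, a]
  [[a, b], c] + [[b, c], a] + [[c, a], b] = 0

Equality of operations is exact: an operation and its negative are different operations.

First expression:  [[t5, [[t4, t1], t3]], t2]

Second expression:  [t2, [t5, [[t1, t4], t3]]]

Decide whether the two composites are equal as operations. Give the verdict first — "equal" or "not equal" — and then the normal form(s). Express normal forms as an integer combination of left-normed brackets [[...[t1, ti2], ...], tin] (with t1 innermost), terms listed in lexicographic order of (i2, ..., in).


Normal form of the first expression: [[[[t1, t4], t3], t5], t2]
Normal form of the second expression: [[[[t1, t4], t3], t5], t2]
The normal forms match — equal.

equal; the common form is [[[[t1, t4], t3], t5], t2]


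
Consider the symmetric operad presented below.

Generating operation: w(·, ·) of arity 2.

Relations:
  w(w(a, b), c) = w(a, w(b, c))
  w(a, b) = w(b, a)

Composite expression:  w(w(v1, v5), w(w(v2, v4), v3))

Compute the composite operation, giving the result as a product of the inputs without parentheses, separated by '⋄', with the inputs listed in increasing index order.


Any arrangement under w is one operation, so sort the v-inputs.
w(v1, v5) spells out as v1 ⋄ v5
w(v2, v4) spells out as v2 ⋄ v4
w(w(v2, v4), v3) spells out as v2 ⋄ v4 ⋄ v3
w(w(v1, v5), w(w(v2, v4), v3)) spells out as v1 ⋄ v5 ⋄ v2 ⋄ v4 ⋄ v3
sorting the factors by input index: v1 ⋄ v2 ⋄ v3 ⋄ v4 ⋄ v5

v1 ⋄ v2 ⋄ v3 ⋄ v4 ⋄ v5


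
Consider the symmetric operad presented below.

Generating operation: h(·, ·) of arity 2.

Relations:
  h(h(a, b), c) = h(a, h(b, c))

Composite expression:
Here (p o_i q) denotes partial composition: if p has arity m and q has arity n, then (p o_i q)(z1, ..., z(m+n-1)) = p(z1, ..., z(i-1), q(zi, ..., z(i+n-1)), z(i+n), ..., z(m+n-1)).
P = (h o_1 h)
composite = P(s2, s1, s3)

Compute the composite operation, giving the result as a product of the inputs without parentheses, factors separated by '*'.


s2 * s1 * s3


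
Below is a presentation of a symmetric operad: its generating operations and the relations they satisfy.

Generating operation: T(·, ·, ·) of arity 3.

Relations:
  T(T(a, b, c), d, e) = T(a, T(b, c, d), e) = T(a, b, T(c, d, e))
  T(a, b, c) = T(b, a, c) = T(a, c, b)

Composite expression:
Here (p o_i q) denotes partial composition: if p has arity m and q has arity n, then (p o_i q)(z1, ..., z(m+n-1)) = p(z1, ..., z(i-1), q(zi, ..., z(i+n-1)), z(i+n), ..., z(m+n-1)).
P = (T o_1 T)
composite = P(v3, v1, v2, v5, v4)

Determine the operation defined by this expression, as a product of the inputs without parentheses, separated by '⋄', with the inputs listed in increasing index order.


v1 ⋄ v2 ⋄ v3 ⋄ v4 ⋄ v5

With T associative and commutative, the v-input set is all that matters.
T(v3, v1, v2) unparenthesizes to v3 ⋄ v1 ⋄ v2
T(T(v3, v1, v2), v5, v4) unparenthesizes to v3 ⋄ v1 ⋄ v2 ⋄ v5 ⋄ v4
putting the inputs in ascending order: v1 ⋄ v2 ⋄ v3 ⋄ v4 ⋄ v5


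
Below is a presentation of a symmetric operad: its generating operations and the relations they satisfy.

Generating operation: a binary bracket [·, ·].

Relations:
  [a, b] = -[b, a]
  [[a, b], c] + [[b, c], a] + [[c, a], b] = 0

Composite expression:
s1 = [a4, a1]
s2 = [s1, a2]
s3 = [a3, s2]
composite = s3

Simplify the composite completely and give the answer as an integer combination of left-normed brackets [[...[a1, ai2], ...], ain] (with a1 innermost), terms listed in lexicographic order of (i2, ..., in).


[[[a1, a4], a2], a3]

Antisymmetry and Jacobi reduce to a1-anchored left-normed brackets.
Composite bracket: [a3, [[a4, a1], a2]]
The bracket unfolds into 8 signed words via [a, b] = ab - ba (2^3 = 8).
Only words starting with a1 matter:
  word a1a4a2a3 has sign +1, contributing +[[[a1, a4], a2], a3]


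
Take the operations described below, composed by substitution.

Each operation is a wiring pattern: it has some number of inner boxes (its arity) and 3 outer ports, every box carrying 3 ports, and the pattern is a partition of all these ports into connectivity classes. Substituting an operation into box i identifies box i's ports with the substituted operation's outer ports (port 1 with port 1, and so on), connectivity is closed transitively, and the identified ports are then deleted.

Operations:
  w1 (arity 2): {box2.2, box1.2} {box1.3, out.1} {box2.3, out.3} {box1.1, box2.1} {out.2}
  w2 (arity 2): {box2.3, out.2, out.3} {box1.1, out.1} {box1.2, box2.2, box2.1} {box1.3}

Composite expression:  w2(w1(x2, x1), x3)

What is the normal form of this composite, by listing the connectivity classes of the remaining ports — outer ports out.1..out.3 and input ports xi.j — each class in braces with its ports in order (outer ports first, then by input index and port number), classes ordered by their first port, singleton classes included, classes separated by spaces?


{out.1, x2.3} {out.2, out.3, x3.3} {x1.1, x2.1} {x1.2, x2.2} {x1.3} {x3.1, x3.2}

Two ports join when wires chain via w2-identified ports.
stage w1: inputs (x2, x1), connectivity {out.1, x2.3} {out.2} {out.3, x1.3} {x1.1, x2.1} {x1.2, x2.2}, out.j its boundary
stage w2: inputs (x2, x1, x3), connectivity {out.1, x2.3} {out.2, out.3, x3.3} {x1.1, x2.1} {x1.2, x2.2} {x1.3} {x3.1, x3.2}, out.j its boundary


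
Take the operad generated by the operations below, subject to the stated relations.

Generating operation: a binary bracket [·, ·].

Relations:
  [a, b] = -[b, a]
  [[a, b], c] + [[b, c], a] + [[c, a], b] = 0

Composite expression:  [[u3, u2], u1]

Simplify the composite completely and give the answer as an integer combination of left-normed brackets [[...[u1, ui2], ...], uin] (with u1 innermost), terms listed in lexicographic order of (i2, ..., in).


[[u1, u2], u3] - [[u1, u3], u2]


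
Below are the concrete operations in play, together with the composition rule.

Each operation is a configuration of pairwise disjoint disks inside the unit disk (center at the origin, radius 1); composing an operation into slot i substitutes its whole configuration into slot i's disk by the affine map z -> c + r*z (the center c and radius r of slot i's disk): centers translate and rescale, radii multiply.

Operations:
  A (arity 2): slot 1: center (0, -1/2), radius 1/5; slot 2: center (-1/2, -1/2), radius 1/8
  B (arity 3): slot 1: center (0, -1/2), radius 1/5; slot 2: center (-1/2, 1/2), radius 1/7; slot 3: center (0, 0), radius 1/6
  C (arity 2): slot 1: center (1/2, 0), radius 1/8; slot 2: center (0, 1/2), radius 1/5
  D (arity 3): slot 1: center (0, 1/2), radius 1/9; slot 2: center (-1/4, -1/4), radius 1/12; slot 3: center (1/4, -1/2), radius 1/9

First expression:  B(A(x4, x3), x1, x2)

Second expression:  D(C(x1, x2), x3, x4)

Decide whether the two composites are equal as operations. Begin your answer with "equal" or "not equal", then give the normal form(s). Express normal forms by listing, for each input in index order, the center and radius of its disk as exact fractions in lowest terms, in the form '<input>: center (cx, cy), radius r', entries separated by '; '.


Reducing the first expression gives x1: center (-1/2, 1/2), radius 1/7; x2: center (0, 0), radius 1/6; x3: center (-1/10, -3/5), radius 1/40; x4: center (0, -3/5), radius 1/25
Reducing the second expression gives x1: center (1/18, 1/2), radius 1/72; x2: center (0, 5/9), radius 1/45; x3: center (-1/4, -1/4), radius 1/12; x4: center (1/4, -1/2), radius 1/9
The forms do not match — not equal.

not equal: they reduce to x1: center (-1/2, 1/2), radius 1/7; x2: center (0, 0), radius 1/6; x3: center (-1/10, -3/5), radius 1/40; x4: center (0, -3/5), radius 1/25 and x1: center (1/18, 1/2), radius 1/72; x2: center (0, 5/9), radius 1/45; x3: center (-1/4, -1/4), radius 1/12; x4: center (1/4, -1/2), radius 1/9


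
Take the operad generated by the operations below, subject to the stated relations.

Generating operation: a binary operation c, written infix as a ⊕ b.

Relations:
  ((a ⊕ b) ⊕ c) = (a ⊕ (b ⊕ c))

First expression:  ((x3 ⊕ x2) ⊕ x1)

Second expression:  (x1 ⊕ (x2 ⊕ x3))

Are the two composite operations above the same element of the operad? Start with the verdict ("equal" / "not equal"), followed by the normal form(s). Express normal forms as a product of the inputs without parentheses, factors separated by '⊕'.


The first composite normalizes to x3 ⊕ x2 ⊕ x1
The second composite normalizes to x1 ⊕ x2 ⊕ x3
Different reductions; not equal.

not equal; the first gives x3 ⊕ x2 ⊕ x1 and the second x1 ⊕ x2 ⊕ x3


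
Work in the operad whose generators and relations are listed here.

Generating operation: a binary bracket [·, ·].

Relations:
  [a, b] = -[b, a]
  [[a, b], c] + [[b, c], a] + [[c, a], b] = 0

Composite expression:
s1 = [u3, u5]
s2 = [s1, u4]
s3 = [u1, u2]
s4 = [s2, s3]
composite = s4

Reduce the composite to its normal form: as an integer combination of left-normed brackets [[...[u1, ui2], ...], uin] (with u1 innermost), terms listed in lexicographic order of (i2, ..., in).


Antisymmetry and Jacobi reduce to u1-anchored left-normed brackets.
Composite bracket: [[[u3, u5], u4], [u1, u2]]
The bracket unfolds into 16 signed words via [a, b] = ab - ba (2^4 = 16).
Collect the words opening with u1:
  the word u1u2u3u5u4 carries sign -1 and contributes -[[[[u1, u2], u3], u5], u4]
  the word u1u2u4u3u5 carries sign +1 and contributes +[[[[u1, u2], u4], u3], u5]
  the word u1u2u4u5u3 carries sign -1 and contributes -[[[[u1, u2], u4], u5], u3]
  the word u1u2u5u3u4 carries sign +1 and contributes +[[[[u1, u2], u5], u3], u4]

-[[[[u1, u2], u3], u5], u4] + [[[[u1, u2], u4], u3], u5] - [[[[u1, u2], u4], u5], u3] + [[[[u1, u2], u5], u3], u4]


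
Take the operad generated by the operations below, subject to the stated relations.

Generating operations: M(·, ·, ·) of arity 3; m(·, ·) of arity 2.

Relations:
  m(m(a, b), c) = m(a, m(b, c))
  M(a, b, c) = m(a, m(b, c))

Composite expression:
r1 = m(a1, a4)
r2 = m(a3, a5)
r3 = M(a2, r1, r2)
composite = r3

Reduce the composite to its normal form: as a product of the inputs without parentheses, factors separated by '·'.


a2 · a1 · a4 · a3 · a5

Under associativity of M, the answer is the a's in reading order.
m(a1, a4) reduces to a1 · a4
m(a3, a5) reduces to a3 · a5
M(a2, m(a1, a4), m(a3, a5)) reduces to a2 · a1 · a4 · a3 · a5


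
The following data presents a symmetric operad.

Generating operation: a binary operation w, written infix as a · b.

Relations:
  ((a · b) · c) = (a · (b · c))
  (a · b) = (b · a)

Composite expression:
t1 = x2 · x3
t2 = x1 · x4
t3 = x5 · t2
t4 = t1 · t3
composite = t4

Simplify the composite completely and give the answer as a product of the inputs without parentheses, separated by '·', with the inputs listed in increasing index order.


x1 · x2 · x3 · x4 · x5

Any arrangement under w is one operation, so sort the x-inputs.
(x2 · x3) collapses to x2 · x3
(x1 · x4) collapses to x1 · x4
(x5 · (x1 · x4)) collapses to x5 · x1 · x4
((x2 · x3) · (x5 · (x1 · x4))) collapses to x2 · x3 · x5 · x1 · x4
rearranged into index order: x1 · x2 · x3 · x4 · x5
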